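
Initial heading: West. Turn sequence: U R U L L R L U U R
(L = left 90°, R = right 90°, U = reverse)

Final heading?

Start: West
  U (U-turn (180°)) -> East
  R (right (90° clockwise)) -> South
  U (U-turn (180°)) -> North
  L (left (90° counter-clockwise)) -> West
  L (left (90° counter-clockwise)) -> South
  R (right (90° clockwise)) -> West
  L (left (90° counter-clockwise)) -> South
  U (U-turn (180°)) -> North
  U (U-turn (180°)) -> South
  R (right (90° clockwise)) -> West
Final: West

Answer: Final heading: West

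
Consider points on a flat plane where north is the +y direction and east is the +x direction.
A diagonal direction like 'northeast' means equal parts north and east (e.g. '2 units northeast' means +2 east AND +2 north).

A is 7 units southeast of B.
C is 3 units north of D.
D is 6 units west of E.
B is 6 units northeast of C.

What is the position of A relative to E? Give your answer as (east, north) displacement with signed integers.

Answer: A is at (east=7, north=2) relative to E.

Derivation:
Place E at the origin (east=0, north=0).
  D is 6 units west of E: delta (east=-6, north=+0); D at (east=-6, north=0).
  C is 3 units north of D: delta (east=+0, north=+3); C at (east=-6, north=3).
  B is 6 units northeast of C: delta (east=+6, north=+6); B at (east=0, north=9).
  A is 7 units southeast of B: delta (east=+7, north=-7); A at (east=7, north=2).
Therefore A relative to E: (east=7, north=2).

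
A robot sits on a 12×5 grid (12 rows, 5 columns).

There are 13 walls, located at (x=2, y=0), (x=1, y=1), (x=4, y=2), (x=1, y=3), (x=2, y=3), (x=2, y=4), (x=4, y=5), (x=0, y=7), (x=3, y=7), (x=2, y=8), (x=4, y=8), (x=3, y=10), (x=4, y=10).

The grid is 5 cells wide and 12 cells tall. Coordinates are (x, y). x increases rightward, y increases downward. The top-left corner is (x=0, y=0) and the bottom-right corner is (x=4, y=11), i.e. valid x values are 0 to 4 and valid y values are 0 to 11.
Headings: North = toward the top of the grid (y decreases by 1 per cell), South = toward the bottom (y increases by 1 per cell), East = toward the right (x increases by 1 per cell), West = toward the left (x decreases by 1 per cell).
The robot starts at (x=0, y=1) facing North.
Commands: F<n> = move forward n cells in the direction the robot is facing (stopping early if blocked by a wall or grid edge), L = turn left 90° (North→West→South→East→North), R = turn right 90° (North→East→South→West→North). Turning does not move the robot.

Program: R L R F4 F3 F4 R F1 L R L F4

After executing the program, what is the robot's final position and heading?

Start: (x=0, y=1), facing North
  R: turn right, now facing East
  L: turn left, now facing North
  R: turn right, now facing East
  F4: move forward 0/4 (blocked), now at (x=0, y=1)
  F3: move forward 0/3 (blocked), now at (x=0, y=1)
  F4: move forward 0/4 (blocked), now at (x=0, y=1)
  R: turn right, now facing South
  F1: move forward 1, now at (x=0, y=2)
  L: turn left, now facing East
  R: turn right, now facing South
  L: turn left, now facing East
  F4: move forward 3/4 (blocked), now at (x=3, y=2)
Final: (x=3, y=2), facing East

Answer: Final position: (x=3, y=2), facing East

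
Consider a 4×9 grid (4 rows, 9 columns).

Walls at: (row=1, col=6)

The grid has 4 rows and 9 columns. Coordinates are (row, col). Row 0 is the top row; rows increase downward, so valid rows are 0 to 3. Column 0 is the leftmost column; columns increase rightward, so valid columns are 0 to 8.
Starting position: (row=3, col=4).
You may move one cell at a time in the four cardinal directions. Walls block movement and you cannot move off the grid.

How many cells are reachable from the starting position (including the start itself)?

Answer: Reachable cells: 35

Derivation:
BFS flood-fill from (row=3, col=4):
  Distance 0: (row=3, col=4)
  Distance 1: (row=2, col=4), (row=3, col=3), (row=3, col=5)
  Distance 2: (row=1, col=4), (row=2, col=3), (row=2, col=5), (row=3, col=2), (row=3, col=6)
  Distance 3: (row=0, col=4), (row=1, col=3), (row=1, col=5), (row=2, col=2), (row=2, col=6), (row=3, col=1), (row=3, col=7)
  Distance 4: (row=0, col=3), (row=0, col=5), (row=1, col=2), (row=2, col=1), (row=2, col=7), (row=3, col=0), (row=3, col=8)
  Distance 5: (row=0, col=2), (row=0, col=6), (row=1, col=1), (row=1, col=7), (row=2, col=0), (row=2, col=8)
  Distance 6: (row=0, col=1), (row=0, col=7), (row=1, col=0), (row=1, col=8)
  Distance 7: (row=0, col=0), (row=0, col=8)
Total reachable: 35 (grid has 35 open cells total)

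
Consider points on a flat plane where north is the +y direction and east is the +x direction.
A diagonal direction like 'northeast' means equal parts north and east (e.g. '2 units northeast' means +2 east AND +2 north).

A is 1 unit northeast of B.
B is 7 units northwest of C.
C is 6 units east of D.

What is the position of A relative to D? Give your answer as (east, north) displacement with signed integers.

Place D at the origin (east=0, north=0).
  C is 6 units east of D: delta (east=+6, north=+0); C at (east=6, north=0).
  B is 7 units northwest of C: delta (east=-7, north=+7); B at (east=-1, north=7).
  A is 1 unit northeast of B: delta (east=+1, north=+1); A at (east=0, north=8).
Therefore A relative to D: (east=0, north=8).

Answer: A is at (east=0, north=8) relative to D.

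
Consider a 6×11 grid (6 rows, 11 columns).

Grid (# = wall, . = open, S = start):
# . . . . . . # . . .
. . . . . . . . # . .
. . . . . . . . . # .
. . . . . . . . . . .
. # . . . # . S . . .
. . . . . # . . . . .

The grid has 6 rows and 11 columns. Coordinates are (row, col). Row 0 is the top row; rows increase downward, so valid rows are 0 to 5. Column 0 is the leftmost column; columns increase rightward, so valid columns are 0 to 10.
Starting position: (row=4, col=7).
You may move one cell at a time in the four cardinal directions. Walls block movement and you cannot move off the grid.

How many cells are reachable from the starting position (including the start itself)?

Answer: Reachable cells: 59

Derivation:
BFS flood-fill from (row=4, col=7):
  Distance 0: (row=4, col=7)
  Distance 1: (row=3, col=7), (row=4, col=6), (row=4, col=8), (row=5, col=7)
  Distance 2: (row=2, col=7), (row=3, col=6), (row=3, col=8), (row=4, col=9), (row=5, col=6), (row=5, col=8)
  Distance 3: (row=1, col=7), (row=2, col=6), (row=2, col=8), (row=3, col=5), (row=3, col=9), (row=4, col=10), (row=5, col=9)
  Distance 4: (row=1, col=6), (row=2, col=5), (row=3, col=4), (row=3, col=10), (row=5, col=10)
  Distance 5: (row=0, col=6), (row=1, col=5), (row=2, col=4), (row=2, col=10), (row=3, col=3), (row=4, col=4)
  Distance 6: (row=0, col=5), (row=1, col=4), (row=1, col=10), (row=2, col=3), (row=3, col=2), (row=4, col=3), (row=5, col=4)
  Distance 7: (row=0, col=4), (row=0, col=10), (row=1, col=3), (row=1, col=9), (row=2, col=2), (row=3, col=1), (row=4, col=2), (row=5, col=3)
  Distance 8: (row=0, col=3), (row=0, col=9), (row=1, col=2), (row=2, col=1), (row=3, col=0), (row=5, col=2)
  Distance 9: (row=0, col=2), (row=0, col=8), (row=1, col=1), (row=2, col=0), (row=4, col=0), (row=5, col=1)
  Distance 10: (row=0, col=1), (row=1, col=0), (row=5, col=0)
Total reachable: 59 (grid has 59 open cells total)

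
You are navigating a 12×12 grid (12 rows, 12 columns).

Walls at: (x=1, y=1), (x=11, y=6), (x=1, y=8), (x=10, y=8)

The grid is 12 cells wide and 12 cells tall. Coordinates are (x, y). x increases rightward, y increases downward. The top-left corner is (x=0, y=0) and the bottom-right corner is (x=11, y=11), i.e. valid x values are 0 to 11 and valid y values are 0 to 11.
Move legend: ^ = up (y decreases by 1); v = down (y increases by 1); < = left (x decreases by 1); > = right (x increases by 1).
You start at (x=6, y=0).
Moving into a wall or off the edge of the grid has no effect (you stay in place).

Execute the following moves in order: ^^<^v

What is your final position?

Start: (x=6, y=0)
  ^ (up): blocked, stay at (x=6, y=0)
  ^ (up): blocked, stay at (x=6, y=0)
  < (left): (x=6, y=0) -> (x=5, y=0)
  ^ (up): blocked, stay at (x=5, y=0)
  v (down): (x=5, y=0) -> (x=5, y=1)
Final: (x=5, y=1)

Answer: Final position: (x=5, y=1)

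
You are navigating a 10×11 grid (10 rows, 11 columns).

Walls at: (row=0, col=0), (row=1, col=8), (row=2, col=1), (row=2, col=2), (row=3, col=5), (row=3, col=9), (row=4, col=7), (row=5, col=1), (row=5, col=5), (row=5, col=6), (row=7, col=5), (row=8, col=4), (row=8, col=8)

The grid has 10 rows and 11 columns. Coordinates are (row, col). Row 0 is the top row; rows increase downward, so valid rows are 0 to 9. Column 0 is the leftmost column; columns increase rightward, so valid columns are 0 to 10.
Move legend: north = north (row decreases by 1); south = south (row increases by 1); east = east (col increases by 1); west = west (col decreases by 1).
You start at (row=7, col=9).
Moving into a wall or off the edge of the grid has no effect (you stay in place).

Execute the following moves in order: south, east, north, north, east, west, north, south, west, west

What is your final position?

Answer: Final position: (row=6, col=7)

Derivation:
Start: (row=7, col=9)
  south (south): (row=7, col=9) -> (row=8, col=9)
  east (east): (row=8, col=9) -> (row=8, col=10)
  north (north): (row=8, col=10) -> (row=7, col=10)
  north (north): (row=7, col=10) -> (row=6, col=10)
  east (east): blocked, stay at (row=6, col=10)
  west (west): (row=6, col=10) -> (row=6, col=9)
  north (north): (row=6, col=9) -> (row=5, col=9)
  south (south): (row=5, col=9) -> (row=6, col=9)
  west (west): (row=6, col=9) -> (row=6, col=8)
  west (west): (row=6, col=8) -> (row=6, col=7)
Final: (row=6, col=7)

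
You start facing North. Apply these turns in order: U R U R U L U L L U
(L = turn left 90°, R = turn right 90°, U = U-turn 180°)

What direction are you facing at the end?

Answer: Final heading: East

Derivation:
Start: North
  U (U-turn (180°)) -> South
  R (right (90° clockwise)) -> West
  U (U-turn (180°)) -> East
  R (right (90° clockwise)) -> South
  U (U-turn (180°)) -> North
  L (left (90° counter-clockwise)) -> West
  U (U-turn (180°)) -> East
  L (left (90° counter-clockwise)) -> North
  L (left (90° counter-clockwise)) -> West
  U (U-turn (180°)) -> East
Final: East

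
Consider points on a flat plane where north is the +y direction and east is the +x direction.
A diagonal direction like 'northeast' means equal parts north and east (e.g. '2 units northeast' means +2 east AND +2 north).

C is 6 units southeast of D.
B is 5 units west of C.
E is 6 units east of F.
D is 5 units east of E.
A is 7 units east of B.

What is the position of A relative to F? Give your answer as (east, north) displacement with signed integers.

Place F at the origin (east=0, north=0).
  E is 6 units east of F: delta (east=+6, north=+0); E at (east=6, north=0).
  D is 5 units east of E: delta (east=+5, north=+0); D at (east=11, north=0).
  C is 6 units southeast of D: delta (east=+6, north=-6); C at (east=17, north=-6).
  B is 5 units west of C: delta (east=-5, north=+0); B at (east=12, north=-6).
  A is 7 units east of B: delta (east=+7, north=+0); A at (east=19, north=-6).
Therefore A relative to F: (east=19, north=-6).

Answer: A is at (east=19, north=-6) relative to F.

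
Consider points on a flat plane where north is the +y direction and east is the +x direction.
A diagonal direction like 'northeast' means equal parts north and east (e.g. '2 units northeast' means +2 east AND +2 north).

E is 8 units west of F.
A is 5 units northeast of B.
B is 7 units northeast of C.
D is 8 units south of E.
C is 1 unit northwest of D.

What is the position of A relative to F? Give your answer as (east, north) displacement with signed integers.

Place F at the origin (east=0, north=0).
  E is 8 units west of F: delta (east=-8, north=+0); E at (east=-8, north=0).
  D is 8 units south of E: delta (east=+0, north=-8); D at (east=-8, north=-8).
  C is 1 unit northwest of D: delta (east=-1, north=+1); C at (east=-9, north=-7).
  B is 7 units northeast of C: delta (east=+7, north=+7); B at (east=-2, north=0).
  A is 5 units northeast of B: delta (east=+5, north=+5); A at (east=3, north=5).
Therefore A relative to F: (east=3, north=5).

Answer: A is at (east=3, north=5) relative to F.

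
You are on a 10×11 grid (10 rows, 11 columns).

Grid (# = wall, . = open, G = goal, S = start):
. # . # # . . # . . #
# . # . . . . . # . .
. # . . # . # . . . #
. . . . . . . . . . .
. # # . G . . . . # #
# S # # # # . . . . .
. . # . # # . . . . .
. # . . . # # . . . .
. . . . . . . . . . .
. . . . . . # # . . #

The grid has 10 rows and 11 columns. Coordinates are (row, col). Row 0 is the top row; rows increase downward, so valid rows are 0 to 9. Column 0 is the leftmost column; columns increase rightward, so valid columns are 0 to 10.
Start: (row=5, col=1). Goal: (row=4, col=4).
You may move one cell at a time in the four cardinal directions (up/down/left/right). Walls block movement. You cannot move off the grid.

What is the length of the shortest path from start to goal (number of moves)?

BFS from (row=5, col=1) until reaching (row=4, col=4):
  Distance 0: (row=5, col=1)
  Distance 1: (row=6, col=1)
  Distance 2: (row=6, col=0)
  Distance 3: (row=7, col=0)
  Distance 4: (row=8, col=0)
  Distance 5: (row=8, col=1), (row=9, col=0)
  Distance 6: (row=8, col=2), (row=9, col=1)
  Distance 7: (row=7, col=2), (row=8, col=3), (row=9, col=2)
  Distance 8: (row=7, col=3), (row=8, col=4), (row=9, col=3)
  Distance 9: (row=6, col=3), (row=7, col=4), (row=8, col=5), (row=9, col=4)
  Distance 10: (row=8, col=6), (row=9, col=5)
  Distance 11: (row=8, col=7)
  Distance 12: (row=7, col=7), (row=8, col=8)
  Distance 13: (row=6, col=7), (row=7, col=8), (row=8, col=9), (row=9, col=8)
  Distance 14: (row=5, col=7), (row=6, col=6), (row=6, col=8), (row=7, col=9), (row=8, col=10), (row=9, col=9)
  Distance 15: (row=4, col=7), (row=5, col=6), (row=5, col=8), (row=6, col=9), (row=7, col=10)
  Distance 16: (row=3, col=7), (row=4, col=6), (row=4, col=8), (row=5, col=9), (row=6, col=10)
  Distance 17: (row=2, col=7), (row=3, col=6), (row=3, col=8), (row=4, col=5), (row=5, col=10)
  Distance 18: (row=1, col=7), (row=2, col=8), (row=3, col=5), (row=3, col=9), (row=4, col=4)  <- goal reached here
One shortest path (18 moves): (row=5, col=1) -> (row=6, col=1) -> (row=6, col=0) -> (row=7, col=0) -> (row=8, col=0) -> (row=8, col=1) -> (row=8, col=2) -> (row=8, col=3) -> (row=8, col=4) -> (row=8, col=5) -> (row=8, col=6) -> (row=8, col=7) -> (row=7, col=7) -> (row=6, col=7) -> (row=6, col=6) -> (row=5, col=6) -> (row=4, col=6) -> (row=4, col=5) -> (row=4, col=4)

Answer: Shortest path length: 18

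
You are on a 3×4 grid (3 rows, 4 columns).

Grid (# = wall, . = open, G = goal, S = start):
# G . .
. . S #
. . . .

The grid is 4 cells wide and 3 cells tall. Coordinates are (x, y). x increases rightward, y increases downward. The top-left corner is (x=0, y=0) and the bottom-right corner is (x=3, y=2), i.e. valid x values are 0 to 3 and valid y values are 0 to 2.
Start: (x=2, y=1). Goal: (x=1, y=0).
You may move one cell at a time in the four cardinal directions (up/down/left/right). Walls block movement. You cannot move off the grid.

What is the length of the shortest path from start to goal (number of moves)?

BFS from (x=2, y=1) until reaching (x=1, y=0):
  Distance 0: (x=2, y=1)
  Distance 1: (x=2, y=0), (x=1, y=1), (x=2, y=2)
  Distance 2: (x=1, y=0), (x=3, y=0), (x=0, y=1), (x=1, y=2), (x=3, y=2)  <- goal reached here
One shortest path (2 moves): (x=2, y=1) -> (x=1, y=1) -> (x=1, y=0)

Answer: Shortest path length: 2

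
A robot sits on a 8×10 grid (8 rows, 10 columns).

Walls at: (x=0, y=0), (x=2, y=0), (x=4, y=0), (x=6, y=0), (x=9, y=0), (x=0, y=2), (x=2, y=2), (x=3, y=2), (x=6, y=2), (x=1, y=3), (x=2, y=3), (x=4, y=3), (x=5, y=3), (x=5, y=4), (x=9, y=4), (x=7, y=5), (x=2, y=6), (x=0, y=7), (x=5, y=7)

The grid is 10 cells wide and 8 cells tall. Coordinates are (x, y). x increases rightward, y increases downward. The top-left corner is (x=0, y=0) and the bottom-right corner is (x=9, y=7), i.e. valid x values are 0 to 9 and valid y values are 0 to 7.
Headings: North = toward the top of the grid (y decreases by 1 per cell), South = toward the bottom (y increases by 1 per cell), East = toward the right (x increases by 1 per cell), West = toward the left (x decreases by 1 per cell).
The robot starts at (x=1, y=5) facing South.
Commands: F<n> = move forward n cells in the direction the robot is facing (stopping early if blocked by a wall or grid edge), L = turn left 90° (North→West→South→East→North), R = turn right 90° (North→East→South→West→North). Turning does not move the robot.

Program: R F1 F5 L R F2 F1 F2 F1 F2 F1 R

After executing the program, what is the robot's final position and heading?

Start: (x=1, y=5), facing South
  R: turn right, now facing West
  F1: move forward 1, now at (x=0, y=5)
  F5: move forward 0/5 (blocked), now at (x=0, y=5)
  L: turn left, now facing South
  R: turn right, now facing West
  F2: move forward 0/2 (blocked), now at (x=0, y=5)
  F1: move forward 0/1 (blocked), now at (x=0, y=5)
  F2: move forward 0/2 (blocked), now at (x=0, y=5)
  F1: move forward 0/1 (blocked), now at (x=0, y=5)
  F2: move forward 0/2 (blocked), now at (x=0, y=5)
  F1: move forward 0/1 (blocked), now at (x=0, y=5)
  R: turn right, now facing North
Final: (x=0, y=5), facing North

Answer: Final position: (x=0, y=5), facing North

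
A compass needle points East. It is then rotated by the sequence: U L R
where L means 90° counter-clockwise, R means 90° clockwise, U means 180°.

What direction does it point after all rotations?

Answer: Final heading: West

Derivation:
Start: East
  U (U-turn (180°)) -> West
  L (left (90° counter-clockwise)) -> South
  R (right (90° clockwise)) -> West
Final: West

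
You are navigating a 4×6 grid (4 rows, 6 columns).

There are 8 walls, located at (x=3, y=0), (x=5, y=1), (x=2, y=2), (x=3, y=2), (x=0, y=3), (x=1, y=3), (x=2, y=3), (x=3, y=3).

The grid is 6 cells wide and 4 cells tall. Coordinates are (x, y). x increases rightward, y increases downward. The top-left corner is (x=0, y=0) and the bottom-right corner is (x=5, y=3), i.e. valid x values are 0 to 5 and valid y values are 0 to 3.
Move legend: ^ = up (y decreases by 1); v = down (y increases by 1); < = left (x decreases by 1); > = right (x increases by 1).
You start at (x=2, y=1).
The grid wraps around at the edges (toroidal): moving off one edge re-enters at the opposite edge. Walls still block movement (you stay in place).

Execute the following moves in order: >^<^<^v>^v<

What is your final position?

Answer: Final position: (x=1, y=1)

Derivation:
Start: (x=2, y=1)
  > (right): (x=2, y=1) -> (x=3, y=1)
  ^ (up): blocked, stay at (x=3, y=1)
  < (left): (x=3, y=1) -> (x=2, y=1)
  ^ (up): (x=2, y=1) -> (x=2, y=0)
  < (left): (x=2, y=0) -> (x=1, y=0)
  ^ (up): blocked, stay at (x=1, y=0)
  v (down): (x=1, y=0) -> (x=1, y=1)
  > (right): (x=1, y=1) -> (x=2, y=1)
  ^ (up): (x=2, y=1) -> (x=2, y=0)
  v (down): (x=2, y=0) -> (x=2, y=1)
  < (left): (x=2, y=1) -> (x=1, y=1)
Final: (x=1, y=1)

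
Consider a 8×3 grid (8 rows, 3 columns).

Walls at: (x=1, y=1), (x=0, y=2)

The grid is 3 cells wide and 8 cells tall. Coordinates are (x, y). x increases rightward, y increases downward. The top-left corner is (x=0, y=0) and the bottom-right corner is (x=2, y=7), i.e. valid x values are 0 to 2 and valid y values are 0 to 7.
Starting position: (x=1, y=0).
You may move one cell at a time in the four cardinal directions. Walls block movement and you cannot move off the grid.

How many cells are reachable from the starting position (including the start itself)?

Answer: Reachable cells: 22

Derivation:
BFS flood-fill from (x=1, y=0):
  Distance 0: (x=1, y=0)
  Distance 1: (x=0, y=0), (x=2, y=0)
  Distance 2: (x=0, y=1), (x=2, y=1)
  Distance 3: (x=2, y=2)
  Distance 4: (x=1, y=2), (x=2, y=3)
  Distance 5: (x=1, y=3), (x=2, y=4)
  Distance 6: (x=0, y=3), (x=1, y=4), (x=2, y=5)
  Distance 7: (x=0, y=4), (x=1, y=5), (x=2, y=6)
  Distance 8: (x=0, y=5), (x=1, y=6), (x=2, y=7)
  Distance 9: (x=0, y=6), (x=1, y=7)
  Distance 10: (x=0, y=7)
Total reachable: 22 (grid has 22 open cells total)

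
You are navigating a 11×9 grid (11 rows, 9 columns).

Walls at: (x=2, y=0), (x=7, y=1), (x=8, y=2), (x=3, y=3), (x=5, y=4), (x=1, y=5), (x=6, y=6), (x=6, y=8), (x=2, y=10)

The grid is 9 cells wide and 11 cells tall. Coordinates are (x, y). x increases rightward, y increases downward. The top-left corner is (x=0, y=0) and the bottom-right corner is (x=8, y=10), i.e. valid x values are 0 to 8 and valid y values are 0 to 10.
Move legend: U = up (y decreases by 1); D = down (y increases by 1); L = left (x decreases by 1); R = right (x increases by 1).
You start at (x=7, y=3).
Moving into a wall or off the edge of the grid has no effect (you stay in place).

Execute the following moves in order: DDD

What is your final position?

Start: (x=7, y=3)
  D (down): (x=7, y=3) -> (x=7, y=4)
  D (down): (x=7, y=4) -> (x=7, y=5)
  D (down): (x=7, y=5) -> (x=7, y=6)
Final: (x=7, y=6)

Answer: Final position: (x=7, y=6)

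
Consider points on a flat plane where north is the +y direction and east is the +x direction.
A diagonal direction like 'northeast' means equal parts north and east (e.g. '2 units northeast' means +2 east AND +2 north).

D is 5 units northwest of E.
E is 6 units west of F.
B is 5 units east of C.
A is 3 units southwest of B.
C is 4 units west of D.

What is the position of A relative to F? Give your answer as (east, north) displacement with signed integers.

Place F at the origin (east=0, north=0).
  E is 6 units west of F: delta (east=-6, north=+0); E at (east=-6, north=0).
  D is 5 units northwest of E: delta (east=-5, north=+5); D at (east=-11, north=5).
  C is 4 units west of D: delta (east=-4, north=+0); C at (east=-15, north=5).
  B is 5 units east of C: delta (east=+5, north=+0); B at (east=-10, north=5).
  A is 3 units southwest of B: delta (east=-3, north=-3); A at (east=-13, north=2).
Therefore A relative to F: (east=-13, north=2).

Answer: A is at (east=-13, north=2) relative to F.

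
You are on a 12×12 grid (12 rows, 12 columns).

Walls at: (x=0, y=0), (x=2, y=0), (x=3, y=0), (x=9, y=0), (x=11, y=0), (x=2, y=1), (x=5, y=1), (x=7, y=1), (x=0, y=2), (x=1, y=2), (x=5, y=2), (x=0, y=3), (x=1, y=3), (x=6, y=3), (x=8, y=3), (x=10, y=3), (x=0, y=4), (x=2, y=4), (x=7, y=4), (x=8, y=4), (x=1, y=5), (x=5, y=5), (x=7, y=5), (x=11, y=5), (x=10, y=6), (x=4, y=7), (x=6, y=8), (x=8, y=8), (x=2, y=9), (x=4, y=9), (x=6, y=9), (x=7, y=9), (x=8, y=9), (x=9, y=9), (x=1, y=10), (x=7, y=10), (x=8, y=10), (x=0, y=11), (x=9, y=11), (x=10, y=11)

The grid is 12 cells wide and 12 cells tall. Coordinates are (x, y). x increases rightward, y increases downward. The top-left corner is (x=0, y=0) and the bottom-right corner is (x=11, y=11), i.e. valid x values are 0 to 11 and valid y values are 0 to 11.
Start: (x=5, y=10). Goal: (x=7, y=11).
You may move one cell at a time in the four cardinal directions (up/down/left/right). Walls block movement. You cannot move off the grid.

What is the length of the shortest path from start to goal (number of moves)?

Answer: Shortest path length: 3

Derivation:
BFS from (x=5, y=10) until reaching (x=7, y=11):
  Distance 0: (x=5, y=10)
  Distance 1: (x=5, y=9), (x=4, y=10), (x=6, y=10), (x=5, y=11)
  Distance 2: (x=5, y=8), (x=3, y=10), (x=4, y=11), (x=6, y=11)
  Distance 3: (x=5, y=7), (x=4, y=8), (x=3, y=9), (x=2, y=10), (x=3, y=11), (x=7, y=11)  <- goal reached here
One shortest path (3 moves): (x=5, y=10) -> (x=6, y=10) -> (x=6, y=11) -> (x=7, y=11)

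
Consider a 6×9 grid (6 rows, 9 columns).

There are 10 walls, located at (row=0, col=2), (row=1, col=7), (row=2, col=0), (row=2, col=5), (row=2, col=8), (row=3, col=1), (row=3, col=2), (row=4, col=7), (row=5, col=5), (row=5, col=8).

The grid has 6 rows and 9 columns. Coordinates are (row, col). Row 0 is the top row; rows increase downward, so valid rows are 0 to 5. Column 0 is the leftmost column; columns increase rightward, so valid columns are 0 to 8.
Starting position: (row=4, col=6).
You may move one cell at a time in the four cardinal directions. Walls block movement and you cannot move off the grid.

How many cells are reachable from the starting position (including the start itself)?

Answer: Reachable cells: 44

Derivation:
BFS flood-fill from (row=4, col=6):
  Distance 0: (row=4, col=6)
  Distance 1: (row=3, col=6), (row=4, col=5), (row=5, col=6)
  Distance 2: (row=2, col=6), (row=3, col=5), (row=3, col=7), (row=4, col=4), (row=5, col=7)
  Distance 3: (row=1, col=6), (row=2, col=7), (row=3, col=4), (row=3, col=8), (row=4, col=3), (row=5, col=4)
  Distance 4: (row=0, col=6), (row=1, col=5), (row=2, col=4), (row=3, col=3), (row=4, col=2), (row=4, col=8), (row=5, col=3)
  Distance 5: (row=0, col=5), (row=0, col=7), (row=1, col=4), (row=2, col=3), (row=4, col=1), (row=5, col=2)
  Distance 6: (row=0, col=4), (row=0, col=8), (row=1, col=3), (row=2, col=2), (row=4, col=0), (row=5, col=1)
  Distance 7: (row=0, col=3), (row=1, col=2), (row=1, col=8), (row=2, col=1), (row=3, col=0), (row=5, col=0)
  Distance 8: (row=1, col=1)
  Distance 9: (row=0, col=1), (row=1, col=0)
  Distance 10: (row=0, col=0)
Total reachable: 44 (grid has 44 open cells total)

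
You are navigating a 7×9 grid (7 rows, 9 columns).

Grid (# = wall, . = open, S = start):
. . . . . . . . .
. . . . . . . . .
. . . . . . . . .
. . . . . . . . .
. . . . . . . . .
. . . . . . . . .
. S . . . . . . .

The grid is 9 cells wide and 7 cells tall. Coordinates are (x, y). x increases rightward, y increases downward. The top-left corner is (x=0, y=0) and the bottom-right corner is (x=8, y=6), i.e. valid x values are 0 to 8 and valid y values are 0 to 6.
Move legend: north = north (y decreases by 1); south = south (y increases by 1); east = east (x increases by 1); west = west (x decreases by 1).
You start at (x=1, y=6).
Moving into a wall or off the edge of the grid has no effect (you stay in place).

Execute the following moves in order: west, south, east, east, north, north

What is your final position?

Answer: Final position: (x=2, y=4)

Derivation:
Start: (x=1, y=6)
  west (west): (x=1, y=6) -> (x=0, y=6)
  south (south): blocked, stay at (x=0, y=6)
  east (east): (x=0, y=6) -> (x=1, y=6)
  east (east): (x=1, y=6) -> (x=2, y=6)
  north (north): (x=2, y=6) -> (x=2, y=5)
  north (north): (x=2, y=5) -> (x=2, y=4)
Final: (x=2, y=4)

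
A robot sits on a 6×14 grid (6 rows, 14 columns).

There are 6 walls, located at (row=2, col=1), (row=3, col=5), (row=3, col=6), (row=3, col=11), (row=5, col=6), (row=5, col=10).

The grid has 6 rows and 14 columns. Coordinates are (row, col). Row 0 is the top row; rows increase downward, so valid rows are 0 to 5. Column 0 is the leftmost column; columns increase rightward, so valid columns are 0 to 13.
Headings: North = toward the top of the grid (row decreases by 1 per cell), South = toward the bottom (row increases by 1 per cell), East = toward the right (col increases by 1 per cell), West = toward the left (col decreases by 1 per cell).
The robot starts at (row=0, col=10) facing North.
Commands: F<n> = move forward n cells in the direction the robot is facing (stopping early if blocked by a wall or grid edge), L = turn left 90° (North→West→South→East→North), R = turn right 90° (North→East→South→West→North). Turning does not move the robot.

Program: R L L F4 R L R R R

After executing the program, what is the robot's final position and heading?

Start: (row=0, col=10), facing North
  R: turn right, now facing East
  L: turn left, now facing North
  L: turn left, now facing West
  F4: move forward 4, now at (row=0, col=6)
  R: turn right, now facing North
  L: turn left, now facing West
  R: turn right, now facing North
  R: turn right, now facing East
  R: turn right, now facing South
Final: (row=0, col=6), facing South

Answer: Final position: (row=0, col=6), facing South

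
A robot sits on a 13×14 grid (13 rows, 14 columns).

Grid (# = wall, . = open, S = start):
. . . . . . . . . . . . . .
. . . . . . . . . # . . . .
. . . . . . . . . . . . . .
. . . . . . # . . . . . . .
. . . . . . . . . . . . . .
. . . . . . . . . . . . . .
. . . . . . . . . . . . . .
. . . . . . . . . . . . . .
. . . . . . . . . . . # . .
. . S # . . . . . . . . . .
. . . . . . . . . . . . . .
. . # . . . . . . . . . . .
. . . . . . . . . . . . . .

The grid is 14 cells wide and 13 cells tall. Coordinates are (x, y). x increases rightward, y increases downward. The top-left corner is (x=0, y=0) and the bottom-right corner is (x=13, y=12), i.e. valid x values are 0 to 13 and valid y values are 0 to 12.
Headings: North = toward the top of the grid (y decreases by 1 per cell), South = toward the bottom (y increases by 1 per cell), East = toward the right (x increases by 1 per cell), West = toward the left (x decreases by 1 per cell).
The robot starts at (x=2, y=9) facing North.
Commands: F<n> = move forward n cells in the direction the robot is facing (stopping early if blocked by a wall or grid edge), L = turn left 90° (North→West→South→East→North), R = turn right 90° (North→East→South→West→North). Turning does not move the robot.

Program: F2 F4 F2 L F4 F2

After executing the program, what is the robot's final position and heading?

Start: (x=2, y=9), facing North
  F2: move forward 2, now at (x=2, y=7)
  F4: move forward 4, now at (x=2, y=3)
  F2: move forward 2, now at (x=2, y=1)
  L: turn left, now facing West
  F4: move forward 2/4 (blocked), now at (x=0, y=1)
  F2: move forward 0/2 (blocked), now at (x=0, y=1)
Final: (x=0, y=1), facing West

Answer: Final position: (x=0, y=1), facing West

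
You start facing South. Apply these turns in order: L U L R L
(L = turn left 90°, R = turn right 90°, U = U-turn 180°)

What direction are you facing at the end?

Answer: Final heading: South

Derivation:
Start: South
  L (left (90° counter-clockwise)) -> East
  U (U-turn (180°)) -> West
  L (left (90° counter-clockwise)) -> South
  R (right (90° clockwise)) -> West
  L (left (90° counter-clockwise)) -> South
Final: South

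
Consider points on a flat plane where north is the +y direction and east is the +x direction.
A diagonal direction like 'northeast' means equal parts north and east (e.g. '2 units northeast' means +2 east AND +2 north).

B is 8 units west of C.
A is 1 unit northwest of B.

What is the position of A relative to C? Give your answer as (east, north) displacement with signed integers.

Place C at the origin (east=0, north=0).
  B is 8 units west of C: delta (east=-8, north=+0); B at (east=-8, north=0).
  A is 1 unit northwest of B: delta (east=-1, north=+1); A at (east=-9, north=1).
Therefore A relative to C: (east=-9, north=1).

Answer: A is at (east=-9, north=1) relative to C.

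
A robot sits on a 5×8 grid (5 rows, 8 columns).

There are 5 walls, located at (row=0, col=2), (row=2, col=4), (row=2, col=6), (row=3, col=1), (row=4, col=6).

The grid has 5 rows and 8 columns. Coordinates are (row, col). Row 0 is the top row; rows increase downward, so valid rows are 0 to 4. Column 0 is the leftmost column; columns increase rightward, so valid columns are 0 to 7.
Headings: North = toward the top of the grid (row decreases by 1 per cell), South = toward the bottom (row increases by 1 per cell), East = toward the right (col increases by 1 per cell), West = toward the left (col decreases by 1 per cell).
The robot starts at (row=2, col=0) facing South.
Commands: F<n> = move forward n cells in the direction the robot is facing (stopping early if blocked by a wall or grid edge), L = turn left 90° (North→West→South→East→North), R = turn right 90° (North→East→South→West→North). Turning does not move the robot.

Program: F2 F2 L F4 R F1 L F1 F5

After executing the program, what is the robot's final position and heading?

Answer: Final position: (row=4, col=5), facing East

Derivation:
Start: (row=2, col=0), facing South
  F2: move forward 2, now at (row=4, col=0)
  F2: move forward 0/2 (blocked), now at (row=4, col=0)
  L: turn left, now facing East
  F4: move forward 4, now at (row=4, col=4)
  R: turn right, now facing South
  F1: move forward 0/1 (blocked), now at (row=4, col=4)
  L: turn left, now facing East
  F1: move forward 1, now at (row=4, col=5)
  F5: move forward 0/5 (blocked), now at (row=4, col=5)
Final: (row=4, col=5), facing East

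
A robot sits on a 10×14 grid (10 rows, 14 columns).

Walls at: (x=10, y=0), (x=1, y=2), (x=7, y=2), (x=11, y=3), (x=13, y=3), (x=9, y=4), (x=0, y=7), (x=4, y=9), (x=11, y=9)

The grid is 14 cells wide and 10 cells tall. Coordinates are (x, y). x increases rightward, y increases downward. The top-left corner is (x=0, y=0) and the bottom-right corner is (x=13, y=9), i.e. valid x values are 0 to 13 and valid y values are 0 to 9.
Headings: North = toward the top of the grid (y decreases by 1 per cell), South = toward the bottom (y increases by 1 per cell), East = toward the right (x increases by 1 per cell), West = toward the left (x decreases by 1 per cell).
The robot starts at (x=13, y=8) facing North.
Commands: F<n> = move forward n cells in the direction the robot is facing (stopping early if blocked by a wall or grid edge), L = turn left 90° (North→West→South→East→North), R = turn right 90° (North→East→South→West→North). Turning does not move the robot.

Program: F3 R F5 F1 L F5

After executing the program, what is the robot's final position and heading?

Start: (x=13, y=8), facing North
  F3: move forward 3, now at (x=13, y=5)
  R: turn right, now facing East
  F5: move forward 0/5 (blocked), now at (x=13, y=5)
  F1: move forward 0/1 (blocked), now at (x=13, y=5)
  L: turn left, now facing North
  F5: move forward 1/5 (blocked), now at (x=13, y=4)
Final: (x=13, y=4), facing North

Answer: Final position: (x=13, y=4), facing North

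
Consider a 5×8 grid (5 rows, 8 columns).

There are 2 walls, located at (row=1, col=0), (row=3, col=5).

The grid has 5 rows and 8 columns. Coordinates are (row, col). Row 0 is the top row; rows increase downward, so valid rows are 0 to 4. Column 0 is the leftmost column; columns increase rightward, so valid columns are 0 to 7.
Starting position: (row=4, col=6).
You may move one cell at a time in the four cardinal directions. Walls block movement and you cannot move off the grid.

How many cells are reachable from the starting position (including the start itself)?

BFS flood-fill from (row=4, col=6):
  Distance 0: (row=4, col=6)
  Distance 1: (row=3, col=6), (row=4, col=5), (row=4, col=7)
  Distance 2: (row=2, col=6), (row=3, col=7), (row=4, col=4)
  Distance 3: (row=1, col=6), (row=2, col=5), (row=2, col=7), (row=3, col=4), (row=4, col=3)
  Distance 4: (row=0, col=6), (row=1, col=5), (row=1, col=7), (row=2, col=4), (row=3, col=3), (row=4, col=2)
  Distance 5: (row=0, col=5), (row=0, col=7), (row=1, col=4), (row=2, col=3), (row=3, col=2), (row=4, col=1)
  Distance 6: (row=0, col=4), (row=1, col=3), (row=2, col=2), (row=3, col=1), (row=4, col=0)
  Distance 7: (row=0, col=3), (row=1, col=2), (row=2, col=1), (row=3, col=0)
  Distance 8: (row=0, col=2), (row=1, col=1), (row=2, col=0)
  Distance 9: (row=0, col=1)
  Distance 10: (row=0, col=0)
Total reachable: 38 (grid has 38 open cells total)

Answer: Reachable cells: 38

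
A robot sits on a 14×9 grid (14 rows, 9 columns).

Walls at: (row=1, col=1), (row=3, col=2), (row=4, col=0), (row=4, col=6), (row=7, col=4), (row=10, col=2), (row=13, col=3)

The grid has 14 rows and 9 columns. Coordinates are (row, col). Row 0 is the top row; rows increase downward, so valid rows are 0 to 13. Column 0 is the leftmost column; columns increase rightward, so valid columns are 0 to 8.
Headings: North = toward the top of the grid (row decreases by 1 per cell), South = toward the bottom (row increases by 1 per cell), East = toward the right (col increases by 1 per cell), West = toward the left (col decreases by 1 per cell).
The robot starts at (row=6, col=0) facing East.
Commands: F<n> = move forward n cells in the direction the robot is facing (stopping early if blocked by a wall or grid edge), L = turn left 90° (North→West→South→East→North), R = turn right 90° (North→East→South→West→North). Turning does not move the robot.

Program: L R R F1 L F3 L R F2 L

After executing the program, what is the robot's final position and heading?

Start: (row=6, col=0), facing East
  L: turn left, now facing North
  R: turn right, now facing East
  R: turn right, now facing South
  F1: move forward 1, now at (row=7, col=0)
  L: turn left, now facing East
  F3: move forward 3, now at (row=7, col=3)
  L: turn left, now facing North
  R: turn right, now facing East
  F2: move forward 0/2 (blocked), now at (row=7, col=3)
  L: turn left, now facing North
Final: (row=7, col=3), facing North

Answer: Final position: (row=7, col=3), facing North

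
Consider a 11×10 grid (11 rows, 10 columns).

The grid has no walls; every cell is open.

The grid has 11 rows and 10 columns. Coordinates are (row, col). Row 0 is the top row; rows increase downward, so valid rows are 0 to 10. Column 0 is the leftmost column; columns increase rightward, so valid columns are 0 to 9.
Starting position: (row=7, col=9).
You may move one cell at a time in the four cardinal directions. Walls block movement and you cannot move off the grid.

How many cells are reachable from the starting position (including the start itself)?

BFS flood-fill from (row=7, col=9):
  Distance 0: (row=7, col=9)
  Distance 1: (row=6, col=9), (row=7, col=8), (row=8, col=9)
  Distance 2: (row=5, col=9), (row=6, col=8), (row=7, col=7), (row=8, col=8), (row=9, col=9)
  Distance 3: (row=4, col=9), (row=5, col=8), (row=6, col=7), (row=7, col=6), (row=8, col=7), (row=9, col=8), (row=10, col=9)
  Distance 4: (row=3, col=9), (row=4, col=8), (row=5, col=7), (row=6, col=6), (row=7, col=5), (row=8, col=6), (row=9, col=7), (row=10, col=8)
  Distance 5: (row=2, col=9), (row=3, col=8), (row=4, col=7), (row=5, col=6), (row=6, col=5), (row=7, col=4), (row=8, col=5), (row=9, col=6), (row=10, col=7)
  Distance 6: (row=1, col=9), (row=2, col=8), (row=3, col=7), (row=4, col=6), (row=5, col=5), (row=6, col=4), (row=7, col=3), (row=8, col=4), (row=9, col=5), (row=10, col=6)
  Distance 7: (row=0, col=9), (row=1, col=8), (row=2, col=7), (row=3, col=6), (row=4, col=5), (row=5, col=4), (row=6, col=3), (row=7, col=2), (row=8, col=3), (row=9, col=4), (row=10, col=5)
  Distance 8: (row=0, col=8), (row=1, col=7), (row=2, col=6), (row=3, col=5), (row=4, col=4), (row=5, col=3), (row=6, col=2), (row=7, col=1), (row=8, col=2), (row=9, col=3), (row=10, col=4)
  Distance 9: (row=0, col=7), (row=1, col=6), (row=2, col=5), (row=3, col=4), (row=4, col=3), (row=5, col=2), (row=6, col=1), (row=7, col=0), (row=8, col=1), (row=9, col=2), (row=10, col=3)
  Distance 10: (row=0, col=6), (row=1, col=5), (row=2, col=4), (row=3, col=3), (row=4, col=2), (row=5, col=1), (row=6, col=0), (row=8, col=0), (row=9, col=1), (row=10, col=2)
  Distance 11: (row=0, col=5), (row=1, col=4), (row=2, col=3), (row=3, col=2), (row=4, col=1), (row=5, col=0), (row=9, col=0), (row=10, col=1)
  Distance 12: (row=0, col=4), (row=1, col=3), (row=2, col=2), (row=3, col=1), (row=4, col=0), (row=10, col=0)
  Distance 13: (row=0, col=3), (row=1, col=2), (row=2, col=1), (row=3, col=0)
  Distance 14: (row=0, col=2), (row=1, col=1), (row=2, col=0)
  Distance 15: (row=0, col=1), (row=1, col=0)
  Distance 16: (row=0, col=0)
Total reachable: 110 (grid has 110 open cells total)

Answer: Reachable cells: 110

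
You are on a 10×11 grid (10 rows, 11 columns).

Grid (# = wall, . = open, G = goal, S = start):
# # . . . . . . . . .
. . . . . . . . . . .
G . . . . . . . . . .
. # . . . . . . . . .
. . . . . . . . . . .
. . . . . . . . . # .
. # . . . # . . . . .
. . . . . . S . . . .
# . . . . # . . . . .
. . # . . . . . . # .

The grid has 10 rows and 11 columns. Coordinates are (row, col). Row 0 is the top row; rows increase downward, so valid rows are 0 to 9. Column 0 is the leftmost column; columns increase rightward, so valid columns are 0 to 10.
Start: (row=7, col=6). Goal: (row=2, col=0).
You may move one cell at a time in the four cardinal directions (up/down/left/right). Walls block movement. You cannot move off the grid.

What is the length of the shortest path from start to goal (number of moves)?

Answer: Shortest path length: 11

Derivation:
BFS from (row=7, col=6) until reaching (row=2, col=0):
  Distance 0: (row=7, col=6)
  Distance 1: (row=6, col=6), (row=7, col=5), (row=7, col=7), (row=8, col=6)
  Distance 2: (row=5, col=6), (row=6, col=7), (row=7, col=4), (row=7, col=8), (row=8, col=7), (row=9, col=6)
  Distance 3: (row=4, col=6), (row=5, col=5), (row=5, col=7), (row=6, col=4), (row=6, col=8), (row=7, col=3), (row=7, col=9), (row=8, col=4), (row=8, col=8), (row=9, col=5), (row=9, col=7)
  Distance 4: (row=3, col=6), (row=4, col=5), (row=4, col=7), (row=5, col=4), (row=5, col=8), (row=6, col=3), (row=6, col=9), (row=7, col=2), (row=7, col=10), (row=8, col=3), (row=8, col=9), (row=9, col=4), (row=9, col=8)
  Distance 5: (row=2, col=6), (row=3, col=5), (row=3, col=7), (row=4, col=4), (row=4, col=8), (row=5, col=3), (row=6, col=2), (row=6, col=10), (row=7, col=1), (row=8, col=2), (row=8, col=10), (row=9, col=3)
  Distance 6: (row=1, col=6), (row=2, col=5), (row=2, col=7), (row=3, col=4), (row=3, col=8), (row=4, col=3), (row=4, col=9), (row=5, col=2), (row=5, col=10), (row=7, col=0), (row=8, col=1), (row=9, col=10)
  Distance 7: (row=0, col=6), (row=1, col=5), (row=1, col=7), (row=2, col=4), (row=2, col=8), (row=3, col=3), (row=3, col=9), (row=4, col=2), (row=4, col=10), (row=5, col=1), (row=6, col=0), (row=9, col=1)
  Distance 8: (row=0, col=5), (row=0, col=7), (row=1, col=4), (row=1, col=8), (row=2, col=3), (row=2, col=9), (row=3, col=2), (row=3, col=10), (row=4, col=1), (row=5, col=0), (row=9, col=0)
  Distance 9: (row=0, col=4), (row=0, col=8), (row=1, col=3), (row=1, col=9), (row=2, col=2), (row=2, col=10), (row=4, col=0)
  Distance 10: (row=0, col=3), (row=0, col=9), (row=1, col=2), (row=1, col=10), (row=2, col=1), (row=3, col=0)
  Distance 11: (row=0, col=2), (row=0, col=10), (row=1, col=1), (row=2, col=0)  <- goal reached here
One shortest path (11 moves): (row=7, col=6) -> (row=7, col=5) -> (row=7, col=4) -> (row=7, col=3) -> (row=7, col=2) -> (row=7, col=1) -> (row=7, col=0) -> (row=6, col=0) -> (row=5, col=0) -> (row=4, col=0) -> (row=3, col=0) -> (row=2, col=0)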